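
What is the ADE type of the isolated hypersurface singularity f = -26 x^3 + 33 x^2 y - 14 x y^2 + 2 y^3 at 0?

The Hessian of f at 0 is [[0, 0], [0, 0]] with rank 0, so corank 2. A Groebner basis of the Jacobian ideal J(f) in C{x,y} is {y^3, x^2 - 2*y^2/3, x*y - y^2}; counting standard monomials gives mu = 4. Corank 2; j^3 = -(2*x - y)*(13*x^2 - 10*x*y + 2*y^2) splits into three distinct lines over C (the quadratic factor has nonzero discriminant), so D_4.

D_{4}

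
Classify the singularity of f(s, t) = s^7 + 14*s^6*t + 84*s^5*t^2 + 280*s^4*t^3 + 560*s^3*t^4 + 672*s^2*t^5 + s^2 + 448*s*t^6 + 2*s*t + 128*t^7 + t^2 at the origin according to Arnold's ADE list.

A_6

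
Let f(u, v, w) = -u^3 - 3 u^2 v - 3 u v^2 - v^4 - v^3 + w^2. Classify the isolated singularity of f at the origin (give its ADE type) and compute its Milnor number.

Type E_{6}, Milnor number mu = 6.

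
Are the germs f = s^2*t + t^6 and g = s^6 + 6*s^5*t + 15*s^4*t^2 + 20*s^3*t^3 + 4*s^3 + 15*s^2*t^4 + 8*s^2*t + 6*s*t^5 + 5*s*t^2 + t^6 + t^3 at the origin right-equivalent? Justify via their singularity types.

Yes.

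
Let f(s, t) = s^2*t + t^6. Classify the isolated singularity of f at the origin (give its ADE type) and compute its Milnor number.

Type D_7, Milnor number mu = 7.

The Hessian of f at 0 is [[0, 0], [0, 0]] with rank 0, so corank 2. A Groebner basis of the Jacobian ideal J(f) in C{s,t} is {s^2/6 + t^5, s^3, s*t}; counting standard monomials gives mu = 7. Corank 2; j^3 = s^2*t has shape L^2 M (L != M), so D-series; mu = 7 gives D_7.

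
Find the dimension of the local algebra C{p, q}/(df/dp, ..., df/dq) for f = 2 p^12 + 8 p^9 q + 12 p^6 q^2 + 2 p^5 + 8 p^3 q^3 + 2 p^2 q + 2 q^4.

5

The Hessian of f at 0 has rank 0. Corank 2; j^3 = 2*p^2*q has shape L^2 M (L != M), so D-series; mu = 5 gives D_5.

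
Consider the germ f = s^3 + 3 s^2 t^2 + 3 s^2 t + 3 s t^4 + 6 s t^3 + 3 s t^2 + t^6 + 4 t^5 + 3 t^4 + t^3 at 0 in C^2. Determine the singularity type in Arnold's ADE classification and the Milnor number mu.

Type E_{8}, Milnor number mu = 8.

The Hessian of f at 0 has rank 0. Corank 2; j^3 = (s + t)^3 is a perfect cube, so E-series; the 5-jet and mu = 8 give E_8.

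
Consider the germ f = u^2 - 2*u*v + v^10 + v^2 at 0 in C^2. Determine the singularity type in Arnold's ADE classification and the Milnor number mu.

Type A9, Milnor number mu = 9.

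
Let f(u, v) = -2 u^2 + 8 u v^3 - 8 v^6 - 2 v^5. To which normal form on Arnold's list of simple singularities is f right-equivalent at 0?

The Hessian of f at 0 has rank 1. Corank 1: A-series; mu = 4 gives A_4.

A_{4}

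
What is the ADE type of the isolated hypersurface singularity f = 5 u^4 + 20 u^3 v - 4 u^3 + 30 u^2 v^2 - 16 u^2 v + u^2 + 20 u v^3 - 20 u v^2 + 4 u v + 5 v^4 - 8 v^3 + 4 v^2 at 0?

A3

The Hessian of f at 0 is [[2, 4], [4, 8]] with rank 1, so corank 1. A Groebner basis of the Jacobian ideal J(f) in C{u,v} is {u^2 - 2*u - 4*v, u*v + u + 2*v, -u/2 + v^2 - v}; counting standard monomials gives mu = 3. Corank 1: A-series; mu = 3 gives A_3.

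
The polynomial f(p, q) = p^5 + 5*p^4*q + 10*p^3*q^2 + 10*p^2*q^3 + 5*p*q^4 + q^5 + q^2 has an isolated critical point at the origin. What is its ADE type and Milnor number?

The Hessian of f at 0 is [[0, 0], [0, 2]] with rank 1, so corank 1. A Groebner basis of the Jacobian ideal J(f) in C{p,q} is {p^4, q}; counting standard monomials gives mu = 4. Corank 1: A-series; mu = 4 gives A_4.

Type A_{4}, Milnor number mu = 4.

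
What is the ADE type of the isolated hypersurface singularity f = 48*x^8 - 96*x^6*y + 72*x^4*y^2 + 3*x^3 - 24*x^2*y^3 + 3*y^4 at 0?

E_{6}

The Hessian of f at 0 has rank 0. Corank 2; j^3 = 3*x^3 is a perfect cube, so E-series; the 4-jet and mu = 6 give E_6.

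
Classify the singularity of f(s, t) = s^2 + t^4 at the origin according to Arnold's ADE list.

The Hessian of f at 0 is [[2, 0], [0, 0]] with rank 1, so corank 1. A Groebner basis of the Jacobian ideal J(f) in C{s,t} is {t^3, s}; counting standard monomials gives mu = 3. Corank 1: A-series; mu = 3 gives A_3.

A3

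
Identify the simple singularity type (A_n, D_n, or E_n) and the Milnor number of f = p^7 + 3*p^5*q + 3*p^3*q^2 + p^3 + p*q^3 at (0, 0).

Type E_{7}, Milnor number mu = 7.

The Hessian of f at 0 has rank 0. Corank 2; j^3 = p^3 is a perfect cube, so E-series; the 4-jet and mu = 7 give E_7.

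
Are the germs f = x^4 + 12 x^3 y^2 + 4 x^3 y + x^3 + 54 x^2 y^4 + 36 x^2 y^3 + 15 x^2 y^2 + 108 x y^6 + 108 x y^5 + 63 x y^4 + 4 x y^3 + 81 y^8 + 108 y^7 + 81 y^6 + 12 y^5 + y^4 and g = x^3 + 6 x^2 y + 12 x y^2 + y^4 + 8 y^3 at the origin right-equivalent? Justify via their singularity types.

The Hessian of f at 0 is [[0, 0], [0, 0]] with rank 0, so corank 2. A Groebner basis of the Jacobian ideal J(f) in C{x,y} is {x^3, x^2*y, x^2/6 + x*y^2, -x^2/2 + y^3}; counting standard monomials gives mu = 6. Corank 2; j^3 = x^3 is a perfect cube, so E-series; the 4-jet and mu = 6 give E_6. The Hessian of g at 0 is [[0, 0], [0, 0]] with rank 0, so corank 2. A Groebner basis of the Jacobian ideal J(g) in C{x,y} is {y^3, x^2 + 4*x*y + 4*y^2}; counting standard monomials gives mu = 6. Corank 2; j^3 = (x + 2*y)^3 is a perfect cube, so E-series; the 4-jet and mu = 6 give E_6. Both have type E_6, hence right-equivalent.

Yes.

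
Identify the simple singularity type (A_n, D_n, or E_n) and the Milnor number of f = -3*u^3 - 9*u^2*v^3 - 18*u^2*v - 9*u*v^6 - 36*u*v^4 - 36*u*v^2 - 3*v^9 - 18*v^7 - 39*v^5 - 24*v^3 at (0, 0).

Type E_{8}, Milnor number mu = 8.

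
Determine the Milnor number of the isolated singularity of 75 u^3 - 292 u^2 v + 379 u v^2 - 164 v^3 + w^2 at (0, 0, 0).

4

The Hessian of f at 0 is [[0, 0, 0], [0, 0, 0], [0, 0, 2]] with rank 1, so corank 2. A Groebner basis of the Jacobian ideal J(f) in C{u,v,w} is {v^3, u^2 - 23*v^2/11, u*v - 16*v^2/11, w}; counting standard monomials gives mu = 4. Corank 2; j^3 = (3*u - 4*v)*(25*u^2 - 64*u*v + 41*v^2) splits into three distinct lines over C (the quadratic factor has nonzero discriminant), so D_4.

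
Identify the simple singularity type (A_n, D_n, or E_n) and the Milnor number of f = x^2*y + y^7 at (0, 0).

The Hessian of f at 0 has rank 0. Corank 2; j^3 = x^2*y has shape L^2 M (L != M), so D-series; mu = 8 gives D_8.

Type D_{8}, Milnor number mu = 8.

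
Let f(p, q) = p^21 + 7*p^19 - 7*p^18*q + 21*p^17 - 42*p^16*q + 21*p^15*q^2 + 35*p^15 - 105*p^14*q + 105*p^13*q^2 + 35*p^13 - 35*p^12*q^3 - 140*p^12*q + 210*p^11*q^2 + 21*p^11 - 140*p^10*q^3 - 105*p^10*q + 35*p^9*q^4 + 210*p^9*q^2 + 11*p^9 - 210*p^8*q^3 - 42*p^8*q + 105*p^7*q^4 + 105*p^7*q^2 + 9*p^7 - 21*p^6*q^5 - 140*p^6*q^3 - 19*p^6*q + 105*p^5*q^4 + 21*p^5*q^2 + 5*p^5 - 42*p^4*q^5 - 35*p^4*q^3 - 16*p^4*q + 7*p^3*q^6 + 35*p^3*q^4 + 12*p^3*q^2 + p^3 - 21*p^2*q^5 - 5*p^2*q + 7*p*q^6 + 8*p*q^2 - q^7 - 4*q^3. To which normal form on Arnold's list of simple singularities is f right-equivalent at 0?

The Hessian of f at 0 has rank 0. Corank 2; j^3 = (p - 2*q)^2*(p - q) has shape L^2 M (L != M), so D-series; mu = 8 gives D_8.

D_8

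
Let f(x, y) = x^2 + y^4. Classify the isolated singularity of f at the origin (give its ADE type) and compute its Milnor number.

The Hessian of f at 0 is [[2, 0], [0, 0]] with rank 1, so corank 1. A Groebner basis of the Jacobian ideal J(f) in C{x,y} is {y^3, x}; counting standard monomials gives mu = 3. Corank 1: A-series; mu = 3 gives A_3.

Type A3, Milnor number mu = 3.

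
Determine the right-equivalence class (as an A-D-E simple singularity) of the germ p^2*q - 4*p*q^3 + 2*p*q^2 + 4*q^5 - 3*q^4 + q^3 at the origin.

The Hessian of f at 0 is [[0, 0], [0, 0]] with rank 0, so corank 2. A Groebner basis of the Jacobian ideal J(f) in C{p,q} is {p*q^2 + p*q/2 + q^2/2, -p*q/2 + q^3 - q^2/2, p^2 + 4*p*q + 3*q^2}; counting standard monomials gives mu = 5. Corank 2; j^3 = q*(p + q)^2 has shape L^2 M (L != M), so D-series; mu = 5 gives D_5.

D_5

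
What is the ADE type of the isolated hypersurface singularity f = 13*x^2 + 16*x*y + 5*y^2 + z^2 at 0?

A_1

The Hessian of f at 0 is [[26, 16, 0], [16, 10, 0], [0, 0, 2]] with rank 3, so corank 0. A Groebner basis of the Jacobian ideal J(f) in C{x,y,z} is {x, y, z}; counting standard monomials gives mu = 1. Corank 0: nondegenerate Morse point, so A_1.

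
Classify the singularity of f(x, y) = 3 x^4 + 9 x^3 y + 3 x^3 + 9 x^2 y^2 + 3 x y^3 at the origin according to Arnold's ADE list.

E_{7}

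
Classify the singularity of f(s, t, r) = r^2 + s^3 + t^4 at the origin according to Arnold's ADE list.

The Hessian of f at 0 has rank 1. Corank 2; j^3 = s^3 is a perfect cube, so E-series; the 4-jet and mu = 6 give E_6.

E6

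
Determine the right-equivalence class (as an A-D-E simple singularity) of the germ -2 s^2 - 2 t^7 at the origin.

The Hessian of f at 0 has rank 1. Corank 1: A-series; mu = 6 gives A_6.

A_6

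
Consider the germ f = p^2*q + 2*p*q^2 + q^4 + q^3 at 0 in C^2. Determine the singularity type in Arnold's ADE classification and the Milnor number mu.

The Hessian of f at 0 has rank 0. Corank 2; j^3 = q*(p + q)^2 has shape L^2 M (L != M), so D-series; mu = 5 gives D_5.

Type D_5, Milnor number mu = 5.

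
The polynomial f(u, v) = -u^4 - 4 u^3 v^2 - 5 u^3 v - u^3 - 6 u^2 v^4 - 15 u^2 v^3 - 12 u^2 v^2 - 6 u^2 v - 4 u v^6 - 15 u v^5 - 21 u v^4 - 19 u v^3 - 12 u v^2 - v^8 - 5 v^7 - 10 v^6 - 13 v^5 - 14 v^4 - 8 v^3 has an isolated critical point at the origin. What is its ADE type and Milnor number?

Type E7, Milnor number mu = 7.

The Hessian of f at 0 is [[0, 0], [0, 0]] with rank 0, so corank 2. A Groebner basis of the Jacobian ideal J(f) in C{u,v} is {3*u^2/2 + 6*u*v + v^4 - v^3/2 + 6*v^2, u^3 - 9*u^2 - 36*u*v + 11*v^3 - 36*v^2, u^2*v + 5*u^2/2 + 10*u*v - 29*v^3/6 + 10*v^2, -u^2/2 + u*v^2 - 2*u*v + 13*v^3/6 - 2*v^2}; counting standard monomials gives mu = 7. Corank 2; j^3 = -(u + 2*v)^3 is a perfect cube, so E-series; the 4-jet and mu = 7 give E_7.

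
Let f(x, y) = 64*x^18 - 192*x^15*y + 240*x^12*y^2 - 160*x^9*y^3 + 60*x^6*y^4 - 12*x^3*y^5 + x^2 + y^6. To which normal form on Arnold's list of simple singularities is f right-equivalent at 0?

A_{5}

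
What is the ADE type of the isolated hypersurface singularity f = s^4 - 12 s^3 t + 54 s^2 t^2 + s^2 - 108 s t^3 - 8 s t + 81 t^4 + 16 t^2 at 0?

The Hessian of f at 0 is [[2, -8], [-8, 32]] with rank 1, so corank 1. A Groebner basis of the Jacobian ideal J(f) in C{s,t} is {t^3, s - 4*t}; counting standard monomials gives mu = 3. Corank 1: A-series; mu = 3 gives A_3.

A3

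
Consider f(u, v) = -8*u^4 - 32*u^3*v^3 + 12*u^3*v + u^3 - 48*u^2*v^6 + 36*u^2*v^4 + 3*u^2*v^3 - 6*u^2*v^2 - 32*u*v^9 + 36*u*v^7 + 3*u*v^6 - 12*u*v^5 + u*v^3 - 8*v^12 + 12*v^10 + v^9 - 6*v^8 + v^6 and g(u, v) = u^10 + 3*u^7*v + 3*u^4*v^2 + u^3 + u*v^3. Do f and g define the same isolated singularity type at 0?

Yes.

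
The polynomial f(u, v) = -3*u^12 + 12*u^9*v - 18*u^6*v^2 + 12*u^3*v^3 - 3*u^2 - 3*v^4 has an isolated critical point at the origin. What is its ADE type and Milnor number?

Type A_3, Milnor number mu = 3.

The Hessian of f at 0 has rank 1. Corank 1: A-series; mu = 3 gives A_3.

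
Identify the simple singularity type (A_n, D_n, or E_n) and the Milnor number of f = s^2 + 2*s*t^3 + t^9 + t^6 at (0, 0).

The Hessian of f at 0 has rank 1. Corank 1: A-series; mu = 8 gives A_8.

Type A8, Milnor number mu = 8.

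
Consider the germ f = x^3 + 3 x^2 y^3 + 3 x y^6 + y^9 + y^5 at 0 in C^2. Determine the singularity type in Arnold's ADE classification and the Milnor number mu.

Type E_8, Milnor number mu = 8.

The Hessian of f at 0 is [[0, 0], [0, 0]] with rank 0, so corank 2. A Groebner basis of the Jacobian ideal J(f) in C{x,y} is {x^2/2 + x*y^3, y^4, x^3, x^2*y}; counting standard monomials gives mu = 8. Corank 2; j^3 = x^3 is a perfect cube, so E-series; the 5-jet and mu = 8 give E_8.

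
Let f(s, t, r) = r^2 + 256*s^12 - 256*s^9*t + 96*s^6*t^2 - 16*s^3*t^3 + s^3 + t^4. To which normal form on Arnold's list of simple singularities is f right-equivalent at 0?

E_6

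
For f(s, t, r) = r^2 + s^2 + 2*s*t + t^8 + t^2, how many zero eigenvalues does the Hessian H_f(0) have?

1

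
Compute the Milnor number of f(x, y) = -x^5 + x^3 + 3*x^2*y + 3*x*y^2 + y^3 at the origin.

8

The Hessian of f at 0 is [[0, 0], [0, 0]] with rank 0, so corank 2. A Groebner basis of the Jacobian ideal J(f) in C{x,y} is {y^5, x*y^3 + 3*y^4/4, x^2 + 2*x*y + y^2}; counting standard monomials gives mu = 8. Corank 2; j^3 = (x + y)^3 is a perfect cube, so E-series; the 5-jet and mu = 8 give E_8.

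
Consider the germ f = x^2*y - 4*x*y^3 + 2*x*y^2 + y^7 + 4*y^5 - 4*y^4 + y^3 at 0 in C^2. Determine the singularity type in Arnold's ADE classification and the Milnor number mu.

The Hessian of f at 0 has rank 0. Corank 2; j^3 = y*(x + y)^2 has shape L^2 M (L != M), so D-series; mu = 8 gives D_8.

Type D8, Milnor number mu = 8.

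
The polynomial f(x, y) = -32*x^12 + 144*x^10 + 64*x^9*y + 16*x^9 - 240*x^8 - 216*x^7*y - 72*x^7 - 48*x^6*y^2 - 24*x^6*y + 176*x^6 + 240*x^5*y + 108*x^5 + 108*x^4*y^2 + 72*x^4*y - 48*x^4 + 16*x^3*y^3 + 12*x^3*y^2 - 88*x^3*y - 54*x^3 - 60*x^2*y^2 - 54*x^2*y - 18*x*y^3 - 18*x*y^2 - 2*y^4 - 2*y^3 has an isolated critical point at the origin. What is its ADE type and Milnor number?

Type E_7, Milnor number mu = 7.

The Hessian of f at 0 has rank 0. Corank 2; j^3 = -2*(3*x + y)^3 is a perfect cube, so E-series; the 4-jet and mu = 7 give E_7.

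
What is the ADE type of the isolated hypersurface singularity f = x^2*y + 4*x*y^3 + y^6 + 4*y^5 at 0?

The Hessian of f at 0 has rank 0. Corank 2; j^3 = x^2*y has shape L^2 M (L != M), so D-series; mu = 7 gives D_7.

D7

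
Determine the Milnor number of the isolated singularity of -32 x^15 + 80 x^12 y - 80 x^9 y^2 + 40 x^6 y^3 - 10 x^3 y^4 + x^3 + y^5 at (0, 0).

The Hessian of f at 0 is [[0, 0], [0, 0]] with rank 0, so corank 2. A Groebner basis of the Jacobian ideal J(f) in C{x,y} is {y^4, x^2}; counting standard monomials gives mu = 8. Corank 2; j^3 = x^3 is a perfect cube, so E-series; the 5-jet and mu = 8 give E_8.

8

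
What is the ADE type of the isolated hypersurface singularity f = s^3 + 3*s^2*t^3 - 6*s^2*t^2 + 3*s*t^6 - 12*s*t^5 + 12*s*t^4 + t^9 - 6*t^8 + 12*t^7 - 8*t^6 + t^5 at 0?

E_8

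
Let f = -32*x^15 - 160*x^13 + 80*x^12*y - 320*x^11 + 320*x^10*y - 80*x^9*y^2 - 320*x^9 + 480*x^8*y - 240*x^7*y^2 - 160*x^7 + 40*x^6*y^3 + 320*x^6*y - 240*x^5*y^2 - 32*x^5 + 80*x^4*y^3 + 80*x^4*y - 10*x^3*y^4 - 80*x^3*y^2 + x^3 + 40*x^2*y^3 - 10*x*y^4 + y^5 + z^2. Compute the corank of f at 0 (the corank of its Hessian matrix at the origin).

2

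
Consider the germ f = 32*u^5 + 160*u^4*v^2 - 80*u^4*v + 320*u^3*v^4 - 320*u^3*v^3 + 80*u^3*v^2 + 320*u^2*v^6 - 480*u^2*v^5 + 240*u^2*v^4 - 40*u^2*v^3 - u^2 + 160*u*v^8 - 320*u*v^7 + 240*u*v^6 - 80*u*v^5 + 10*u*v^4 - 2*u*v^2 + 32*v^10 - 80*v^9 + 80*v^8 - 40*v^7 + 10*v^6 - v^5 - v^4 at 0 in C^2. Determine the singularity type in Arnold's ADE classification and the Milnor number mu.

The Hessian of f at 0 is [[-2, 0], [0, 0]] with rank 1, so corank 1. A Groebner basis of the Jacobian ideal J(f) in C{u,v} is {u^2, u + v^2}; counting standard monomials gives mu = 4. Corank 1: A-series; mu = 4 gives A_4.

Type A4, Milnor number mu = 4.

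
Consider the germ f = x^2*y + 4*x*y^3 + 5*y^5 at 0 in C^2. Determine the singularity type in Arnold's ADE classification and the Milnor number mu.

Type D_{6}, Milnor number mu = 6.

The Hessian of f at 0 has rank 0. Corank 2; j^3 = x^2*y has shape L^2 M (L != M), so D-series; mu = 6 gives D_6.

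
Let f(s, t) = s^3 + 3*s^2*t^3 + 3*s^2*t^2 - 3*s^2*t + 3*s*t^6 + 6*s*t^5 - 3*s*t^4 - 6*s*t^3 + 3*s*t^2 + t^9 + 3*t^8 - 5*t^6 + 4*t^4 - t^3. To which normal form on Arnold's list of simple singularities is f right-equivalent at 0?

The Hessian of f at 0 is [[0, 0], [0, 0]] with rank 0, so corank 2. A Groebner basis of the Jacobian ideal J(f) in C{s,t} is {s^3 + 3*s^2/2 - 3*s*t + 3*t^2/2, s^2*t + s^2 - 2*s*t + t^2, s^2/2 + s*t^2 - s*t + t^2/2, t^3}; counting standard monomials gives mu = 6. Corank 2; j^3 = (s - t)^3 is a perfect cube, so E-series; the 4-jet and mu = 6 give E_6.

E6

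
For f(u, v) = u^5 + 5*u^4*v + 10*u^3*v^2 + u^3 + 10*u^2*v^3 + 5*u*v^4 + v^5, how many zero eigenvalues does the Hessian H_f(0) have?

The Hessian at 0 is [[0, 0], [0, 0]] of rank 0; hence corank 2.

2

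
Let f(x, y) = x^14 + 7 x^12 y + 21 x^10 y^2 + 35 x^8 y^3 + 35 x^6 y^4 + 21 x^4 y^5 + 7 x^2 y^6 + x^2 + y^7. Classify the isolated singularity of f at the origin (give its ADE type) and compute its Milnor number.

Type A_6, Milnor number mu = 6.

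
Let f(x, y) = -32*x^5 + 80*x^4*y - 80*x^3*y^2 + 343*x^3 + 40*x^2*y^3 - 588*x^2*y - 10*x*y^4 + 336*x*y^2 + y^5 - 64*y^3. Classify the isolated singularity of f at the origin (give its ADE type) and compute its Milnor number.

Type E8, Milnor number mu = 8.

The Hessian of f at 0 is [[0, 0], [0, 0]] with rank 0, so corank 2. A Groebner basis of the Jacobian ideal J(f) in C{x,y} is {y^5, x*y^3 - 31*y^4/56, x^2 - 8*x*y/7 + 16*y^2/49}; counting standard monomials gives mu = 8. Corank 2; j^3 = (7*x - 4*y)^3 is a perfect cube, so E-series; the 5-jet and mu = 8 give E_8.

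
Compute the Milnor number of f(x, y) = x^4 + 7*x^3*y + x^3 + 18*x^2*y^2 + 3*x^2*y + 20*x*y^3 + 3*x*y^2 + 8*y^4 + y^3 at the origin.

7

The Hessian of f at 0 is [[0, 0], [0, 0]] with rank 0, so corank 2. A Groebner basis of the Jacobian ideal J(f) in C{x,y} is {3*x^2 + 6*x*y + y^4 + y^3 + 3*y^2, x^3 + 9*x^2 + 18*x*y + 4*y^3 + 9*y^2, x^2*y - 5*x^2 - 10*x*y - 8*y^3/3 - 5*y^2, 2*x^2 + x*y^2 + 4*x*y + 5*y^3/3 + 2*y^2}; counting standard monomials gives mu = 7. Corank 2; j^3 = (x + y)^3 is a perfect cube, so E-series; the 4-jet and mu = 7 give E_7.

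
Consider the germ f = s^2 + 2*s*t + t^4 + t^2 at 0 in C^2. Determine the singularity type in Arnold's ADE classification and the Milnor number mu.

Type A_{3}, Milnor number mu = 3.

The Hessian of f at 0 has rank 1. Corank 1: A-series; mu = 3 gives A_3.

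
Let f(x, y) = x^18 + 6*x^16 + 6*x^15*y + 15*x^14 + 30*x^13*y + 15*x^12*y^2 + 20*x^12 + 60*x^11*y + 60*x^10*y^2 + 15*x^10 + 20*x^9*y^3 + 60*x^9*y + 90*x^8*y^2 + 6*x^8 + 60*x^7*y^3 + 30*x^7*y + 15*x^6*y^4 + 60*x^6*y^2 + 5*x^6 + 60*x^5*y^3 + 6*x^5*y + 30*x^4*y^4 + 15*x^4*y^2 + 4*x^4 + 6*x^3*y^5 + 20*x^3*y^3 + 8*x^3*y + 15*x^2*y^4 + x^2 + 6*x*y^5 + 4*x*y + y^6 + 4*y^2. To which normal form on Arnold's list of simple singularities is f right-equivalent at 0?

A_5

The Hessian of f at 0 is [[2, 4], [4, 8]] with rank 1, so corank 1. A Groebner basis of the Jacobian ideal J(f) in C{x,y} is {x*y^2 + x/8 + y/4, -x/16 + y^3 - y/8, x^2 + 4*x*y + 4*y^2}; counting standard monomials gives mu = 5. Corank 1: A-series; mu = 5 gives A_5.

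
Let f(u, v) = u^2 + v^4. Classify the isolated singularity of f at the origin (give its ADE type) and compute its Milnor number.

Type A3, Milnor number mu = 3.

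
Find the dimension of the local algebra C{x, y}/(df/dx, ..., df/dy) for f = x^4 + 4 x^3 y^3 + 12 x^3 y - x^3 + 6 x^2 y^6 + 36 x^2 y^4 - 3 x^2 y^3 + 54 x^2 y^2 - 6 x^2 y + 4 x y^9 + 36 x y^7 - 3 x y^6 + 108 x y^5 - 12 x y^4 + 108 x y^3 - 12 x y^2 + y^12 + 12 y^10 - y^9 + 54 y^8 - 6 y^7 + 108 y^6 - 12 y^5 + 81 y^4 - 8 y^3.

6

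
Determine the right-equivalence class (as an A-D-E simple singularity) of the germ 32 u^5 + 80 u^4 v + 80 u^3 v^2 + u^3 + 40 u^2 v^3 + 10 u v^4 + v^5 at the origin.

The Hessian of f at 0 is [[0, 0], [0, 0]] with rank 0, so corank 2. A Groebner basis of the Jacobian ideal J(f) in C{u,v} is {v^5, u*v^3 + v^4/8, u^2}; counting standard monomials gives mu = 8. Corank 2; j^3 = u^3 is a perfect cube, so E-series; the 5-jet and mu = 8 give E_8.

E_{8}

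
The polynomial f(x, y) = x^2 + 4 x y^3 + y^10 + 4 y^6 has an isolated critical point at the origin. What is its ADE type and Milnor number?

The Hessian of f at 0 is [[2, 0], [0, 0]] with rank 1, so corank 1. A Groebner basis of the Jacobian ideal J(f) in C{x,y} is {x^3, x/2 + y^3}; counting standard monomials gives mu = 9. Corank 1: A-series; mu = 9 gives A_9.

Type A9, Milnor number mu = 9.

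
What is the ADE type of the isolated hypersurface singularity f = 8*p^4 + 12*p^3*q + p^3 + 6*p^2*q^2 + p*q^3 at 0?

E_{7}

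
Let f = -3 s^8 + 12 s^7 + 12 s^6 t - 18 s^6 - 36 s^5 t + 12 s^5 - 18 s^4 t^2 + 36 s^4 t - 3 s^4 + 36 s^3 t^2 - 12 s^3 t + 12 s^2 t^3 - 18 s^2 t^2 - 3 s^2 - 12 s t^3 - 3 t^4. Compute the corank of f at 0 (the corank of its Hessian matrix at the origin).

1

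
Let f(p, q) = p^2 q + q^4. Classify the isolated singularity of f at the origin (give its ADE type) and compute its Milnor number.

The Hessian of f at 0 has rank 0. Corank 2; j^3 = p^2*q has shape L^2 M (L != M), so D-series; mu = 5 gives D_5.

Type D_5, Milnor number mu = 5.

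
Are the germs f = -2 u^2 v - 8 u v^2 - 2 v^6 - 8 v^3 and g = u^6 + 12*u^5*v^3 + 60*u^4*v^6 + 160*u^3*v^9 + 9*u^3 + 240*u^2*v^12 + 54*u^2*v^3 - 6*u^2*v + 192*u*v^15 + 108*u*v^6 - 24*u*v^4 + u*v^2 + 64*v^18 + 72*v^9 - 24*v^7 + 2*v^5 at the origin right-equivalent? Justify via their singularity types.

Yes.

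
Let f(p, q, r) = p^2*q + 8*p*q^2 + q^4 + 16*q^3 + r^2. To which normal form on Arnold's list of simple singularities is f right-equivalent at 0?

The Hessian of f at 0 has rank 1. Corank 2; j^3 = q*(p + 4*q)^2 has shape L^2 M (L != M), so D-series; mu = 5 gives D_5.

D_{5}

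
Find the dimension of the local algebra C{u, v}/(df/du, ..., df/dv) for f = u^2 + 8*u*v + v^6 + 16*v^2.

5

The Hessian of f at 0 is [[2, 8], [8, 32]] with rank 1, so corank 1. A Groebner basis of the Jacobian ideal J(f) in C{u,v} is {v^5, u + 4*v}; counting standard monomials gives mu = 5. Corank 1: A-series; mu = 5 gives A_5.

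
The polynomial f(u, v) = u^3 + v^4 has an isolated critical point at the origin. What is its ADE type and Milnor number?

Type E_{6}, Milnor number mu = 6.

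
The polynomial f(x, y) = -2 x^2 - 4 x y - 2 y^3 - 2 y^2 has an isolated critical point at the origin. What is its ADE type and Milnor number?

Type A_2, Milnor number mu = 2.

The Hessian of f at 0 is [[-4, -4], [-4, -4]] with rank 1, so corank 1. A Groebner basis of the Jacobian ideal J(f) in C{x,y} is {y^2, x + y}; counting standard monomials gives mu = 2. Corank 1: A-series; mu = 2 gives A_2.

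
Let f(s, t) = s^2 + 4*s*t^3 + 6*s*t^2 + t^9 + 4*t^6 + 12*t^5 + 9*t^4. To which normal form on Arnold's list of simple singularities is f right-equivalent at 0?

The Hessian of f at 0 has rank 1. Corank 1: A-series; mu = 8 gives A_8.

A8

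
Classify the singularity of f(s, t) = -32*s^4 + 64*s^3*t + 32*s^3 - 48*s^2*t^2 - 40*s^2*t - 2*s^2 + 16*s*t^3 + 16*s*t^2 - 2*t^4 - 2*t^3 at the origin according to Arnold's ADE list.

A_2

The Hessian of f at 0 has rank 1. Corank 1: A-series; mu = 2 gives A_2.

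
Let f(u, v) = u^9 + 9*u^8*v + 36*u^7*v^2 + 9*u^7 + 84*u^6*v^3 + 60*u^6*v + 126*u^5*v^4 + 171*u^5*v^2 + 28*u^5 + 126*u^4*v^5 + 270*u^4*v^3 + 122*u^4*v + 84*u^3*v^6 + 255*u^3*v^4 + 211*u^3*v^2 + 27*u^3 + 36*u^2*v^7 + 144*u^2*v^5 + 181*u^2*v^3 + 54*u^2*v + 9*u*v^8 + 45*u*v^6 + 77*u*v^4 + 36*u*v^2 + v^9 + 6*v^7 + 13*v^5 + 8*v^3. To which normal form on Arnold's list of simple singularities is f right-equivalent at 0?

The Hessian of f at 0 is [[0, 0], [0, 0]] with rank 0, so corank 2. A Groebner basis of the Jacobian ideal J(f) in C{u,v} is {729*u^2/2 + u*v^3 + 486*u*v + 162*v^2, -486*u^2 - 648*u*v + v^4 - 216*v^2, u^3 - 4*u*v^2/3 - 16*v^3/27, u^2*v + 4*u*v^2/3 + 4*v^3/9}; counting standard monomials gives mu = 8. Corank 2; j^3 = (3*u + 2*v)^3 is a perfect cube, so E-series; the 5-jet and mu = 8 give E_8.

E8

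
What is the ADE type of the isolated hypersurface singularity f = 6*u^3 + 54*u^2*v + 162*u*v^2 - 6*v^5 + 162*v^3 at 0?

E8

The Hessian of f at 0 is [[0, 0], [0, 0]] with rank 0, so corank 2. A Groebner basis of the Jacobian ideal J(f) in C{u,v} is {v^4, u^2 + 6*u*v + 9*v^2}; counting standard monomials gives mu = 8. Corank 2; j^3 = 6*(u + 3*v)^3 is a perfect cube, so E-series; the 5-jet and mu = 8 give E_8.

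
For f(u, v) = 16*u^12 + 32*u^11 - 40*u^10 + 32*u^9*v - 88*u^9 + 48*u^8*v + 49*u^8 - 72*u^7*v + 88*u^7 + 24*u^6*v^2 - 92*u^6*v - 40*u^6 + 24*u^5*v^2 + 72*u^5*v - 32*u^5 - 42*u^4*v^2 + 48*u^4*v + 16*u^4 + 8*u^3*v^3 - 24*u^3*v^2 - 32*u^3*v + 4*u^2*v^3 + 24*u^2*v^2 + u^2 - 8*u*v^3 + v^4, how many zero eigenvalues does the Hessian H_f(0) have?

1

Hessian at 0 has rank 1.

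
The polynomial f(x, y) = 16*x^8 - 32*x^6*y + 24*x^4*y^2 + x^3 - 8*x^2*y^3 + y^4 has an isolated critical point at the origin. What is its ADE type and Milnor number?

Type E_{6}, Milnor number mu = 6.

The Hessian of f at 0 has rank 0. Corank 2; j^3 = x^3 is a perfect cube, so E-series; the 4-jet and mu = 6 give E_6.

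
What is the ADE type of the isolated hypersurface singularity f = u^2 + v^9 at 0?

A8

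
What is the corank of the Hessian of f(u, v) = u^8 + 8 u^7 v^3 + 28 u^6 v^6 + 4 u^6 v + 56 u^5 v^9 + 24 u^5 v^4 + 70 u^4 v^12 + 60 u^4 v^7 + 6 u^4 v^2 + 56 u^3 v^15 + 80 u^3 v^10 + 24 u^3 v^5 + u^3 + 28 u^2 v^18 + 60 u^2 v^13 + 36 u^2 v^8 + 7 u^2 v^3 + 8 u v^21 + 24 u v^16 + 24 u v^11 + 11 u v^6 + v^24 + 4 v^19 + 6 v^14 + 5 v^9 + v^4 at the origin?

The Hessian at 0 is [[0, 0], [0, 0]] of rank 0; hence corank 2.

2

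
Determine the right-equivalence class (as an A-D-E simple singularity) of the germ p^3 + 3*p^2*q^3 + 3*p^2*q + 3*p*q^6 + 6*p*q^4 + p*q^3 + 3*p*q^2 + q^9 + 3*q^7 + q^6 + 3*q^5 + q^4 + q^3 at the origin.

The Hessian of f at 0 has rank 0. Corank 2; j^3 = (p + q)^3 is a perfect cube, so E-series; the 4-jet and mu = 7 give E_7.

E_7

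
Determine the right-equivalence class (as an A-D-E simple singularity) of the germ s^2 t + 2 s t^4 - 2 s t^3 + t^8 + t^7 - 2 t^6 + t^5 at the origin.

The Hessian of f at 0 has rank 0. Corank 2; j^3 = s^2*t has shape L^2 M (L != M), so D-series; mu = 9 gives D_9.

D_9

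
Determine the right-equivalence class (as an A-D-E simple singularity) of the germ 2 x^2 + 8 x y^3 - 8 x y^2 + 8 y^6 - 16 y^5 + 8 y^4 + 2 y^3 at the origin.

The Hessian of f at 0 has rank 1. Corank 1: A-series; mu = 2 gives A_2.

A2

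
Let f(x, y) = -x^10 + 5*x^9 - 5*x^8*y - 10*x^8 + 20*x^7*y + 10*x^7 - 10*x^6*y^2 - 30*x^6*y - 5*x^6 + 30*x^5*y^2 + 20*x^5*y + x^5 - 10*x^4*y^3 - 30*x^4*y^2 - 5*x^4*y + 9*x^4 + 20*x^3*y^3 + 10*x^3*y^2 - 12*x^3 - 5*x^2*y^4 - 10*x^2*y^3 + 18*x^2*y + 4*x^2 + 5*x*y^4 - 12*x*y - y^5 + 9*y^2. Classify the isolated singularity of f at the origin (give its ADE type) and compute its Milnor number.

Type A_{4}, Milnor number mu = 4.

The Hessian of f at 0 is [[8, -12], [-12, 18]] with rank 1, so corank 1. A Groebner basis of the Jacobian ideal J(f) in C{x,y} is {-16*x/243 + y^3 + 2*y^2/9 + 8*y/81, x^2 - 2*x/3 + y, x*y - 2*x/9 - 3*y^2/4 + y/3}; counting standard monomials gives mu = 4. Corank 1: A-series; mu = 4 gives A_4.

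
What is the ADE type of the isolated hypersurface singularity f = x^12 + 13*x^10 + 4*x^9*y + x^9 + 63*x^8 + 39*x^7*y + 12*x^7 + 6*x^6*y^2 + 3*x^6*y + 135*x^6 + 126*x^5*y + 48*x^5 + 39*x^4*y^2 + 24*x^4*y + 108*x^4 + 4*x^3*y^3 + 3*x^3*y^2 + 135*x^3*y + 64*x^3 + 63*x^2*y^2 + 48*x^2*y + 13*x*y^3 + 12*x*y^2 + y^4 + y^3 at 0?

The Hessian of f at 0 has rank 0. Corank 2; j^3 = (4*x + y)^3 is a perfect cube, so E-series; the 4-jet and mu = 7 give E_7.

E7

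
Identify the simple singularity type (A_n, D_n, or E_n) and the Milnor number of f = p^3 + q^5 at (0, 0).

Type E_{8}, Milnor number mu = 8.

The Hessian of f at 0 has rank 0. Corank 2; j^3 = p^3 is a perfect cube, so E-series; the 5-jet and mu = 8 give E_8.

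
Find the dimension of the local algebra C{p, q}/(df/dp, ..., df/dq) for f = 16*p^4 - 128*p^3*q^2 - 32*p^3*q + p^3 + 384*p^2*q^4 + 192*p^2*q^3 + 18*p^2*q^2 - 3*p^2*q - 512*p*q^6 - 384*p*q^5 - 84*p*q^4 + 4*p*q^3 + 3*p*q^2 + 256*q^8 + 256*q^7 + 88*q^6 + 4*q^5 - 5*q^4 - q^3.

The Hessian of f at 0 has rank 0. Corank 2; j^3 = (p - q)^3 is a perfect cube, so E-series; the 4-jet and mu = 6 give E_6.

6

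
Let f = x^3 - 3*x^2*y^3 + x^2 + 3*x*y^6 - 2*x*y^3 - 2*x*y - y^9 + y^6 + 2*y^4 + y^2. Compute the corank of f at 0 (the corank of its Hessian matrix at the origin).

1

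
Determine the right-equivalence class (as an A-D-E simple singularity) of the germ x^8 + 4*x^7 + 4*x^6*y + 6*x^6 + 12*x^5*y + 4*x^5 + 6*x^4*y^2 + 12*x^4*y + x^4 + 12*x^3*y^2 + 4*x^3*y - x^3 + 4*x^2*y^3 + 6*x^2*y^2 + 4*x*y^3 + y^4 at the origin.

E_6

The Hessian of f at 0 is [[0, 0], [0, 0]] with rank 0, so corank 2. A Groebner basis of the Jacobian ideal J(f) in C{x,y} is {y^4, x*y^2 + y^3/3, x^2}; counting standard monomials gives mu = 6. Corank 2; j^3 = -x^3 is a perfect cube, so E-series; the 4-jet and mu = 6 give E_6.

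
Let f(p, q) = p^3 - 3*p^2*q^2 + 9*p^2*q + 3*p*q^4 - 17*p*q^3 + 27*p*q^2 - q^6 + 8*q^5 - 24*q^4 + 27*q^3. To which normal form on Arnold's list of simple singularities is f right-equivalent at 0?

E7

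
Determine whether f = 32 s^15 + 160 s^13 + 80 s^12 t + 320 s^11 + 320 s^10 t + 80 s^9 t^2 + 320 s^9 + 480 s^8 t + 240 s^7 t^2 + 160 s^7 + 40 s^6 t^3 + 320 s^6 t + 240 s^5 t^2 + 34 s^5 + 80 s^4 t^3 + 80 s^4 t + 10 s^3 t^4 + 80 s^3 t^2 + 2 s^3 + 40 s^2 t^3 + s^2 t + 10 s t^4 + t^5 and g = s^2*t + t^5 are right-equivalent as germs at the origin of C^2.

The Hessian of f at 0 has rank 0. Corank 2; j^3 = s^2*(2*s + t) has shape L^2 M (L != M), so D-series; mu = 6 gives D_6. The Hessian of g at 0 has rank 0. Corank 2; j^3 = s^2*t has shape L^2 M (L != M), so D-series; mu = 6 gives D_6. Both have type D_6, hence right-equivalent.

Yes.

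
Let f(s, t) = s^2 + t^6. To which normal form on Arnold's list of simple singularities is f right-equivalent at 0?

The Hessian of f at 0 has rank 1. Corank 1: A-series; mu = 5 gives A_5.

A_{5}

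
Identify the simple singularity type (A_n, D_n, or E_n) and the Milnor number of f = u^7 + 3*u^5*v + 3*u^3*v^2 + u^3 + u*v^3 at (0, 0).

Type E_7, Milnor number mu = 7.

The Hessian of f at 0 is [[0, 0], [0, 0]] with rank 0, so corank 2. A Groebner basis of the Jacobian ideal J(f) in C{u,v} is {u^3, u*v^2, 3*u^2 + v^3}; counting standard monomials gives mu = 7. Corank 2; j^3 = u^3 is a perfect cube, so E-series; the 4-jet and mu = 7 give E_7.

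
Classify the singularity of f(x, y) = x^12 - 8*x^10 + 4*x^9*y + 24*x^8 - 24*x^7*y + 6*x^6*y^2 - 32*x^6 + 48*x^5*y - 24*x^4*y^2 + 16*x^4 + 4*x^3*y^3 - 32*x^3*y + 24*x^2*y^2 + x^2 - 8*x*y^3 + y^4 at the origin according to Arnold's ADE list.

A_{3}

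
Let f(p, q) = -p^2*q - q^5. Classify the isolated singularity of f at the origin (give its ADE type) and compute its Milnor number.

The Hessian of f at 0 has rank 0. Corank 2; j^3 = -p^2*q has shape L^2 M (L != M), so D-series; mu = 6 gives D_6.

Type D_6, Milnor number mu = 6.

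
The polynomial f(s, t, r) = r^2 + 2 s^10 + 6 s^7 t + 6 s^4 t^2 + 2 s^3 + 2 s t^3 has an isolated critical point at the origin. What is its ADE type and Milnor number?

The Hessian of f at 0 is [[0, 0, 0], [0, 0, 0], [0, 0, 2]] with rank 1, so corank 2. A Groebner basis of the Jacobian ideal J(f) in C{s,t,r} is {s^3, s*t^2, 3*s^2 + t^3, r}; counting standard monomials gives mu = 7. Corank 2; j^3 = 2*s^3 is a perfect cube, so E-series; the 4-jet and mu = 7 give E_7.

Type E_7, Milnor number mu = 7.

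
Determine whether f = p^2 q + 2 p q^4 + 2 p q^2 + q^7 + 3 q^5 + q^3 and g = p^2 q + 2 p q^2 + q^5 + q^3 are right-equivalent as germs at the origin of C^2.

The Hessian of f at 0 is [[0, 0], [0, 0]] with rank 0, so corank 2. A Groebner basis of the Jacobian ideal J(f) in C{p,q} is {p*q + q^4 + q^2, p*q^2 + q^3, p^2 - 3*p*q - 4*q^2}; counting standard monomials gives mu = 6. Corank 2; j^3 = q*(p + q)^2 has shape L^2 M (L != M), so D-series; mu = 6 gives D_6. The Hessian of g at 0 is [[0, 0], [0, 0]] with rank 0, so corank 2. A Groebner basis of the Jacobian ideal J(g) in C{p,q} is {p^2/5 + q^4 - q^2/5, p^3 + q^3, p*q + q^2}; counting standard monomials gives mu = 6. Corank 2; j^3 = q*(p + q)^2 has shape L^2 M (L != M), so D-series; mu = 6 gives D_6. Both have type D_6, hence right-equivalent.

Yes.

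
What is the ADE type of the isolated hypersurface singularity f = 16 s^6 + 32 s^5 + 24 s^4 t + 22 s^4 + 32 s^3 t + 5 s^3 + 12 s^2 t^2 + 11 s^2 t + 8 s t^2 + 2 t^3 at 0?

The Hessian of f at 0 has rank 0. Corank 2; j^3 = (s + t)*(5*s^2 + 6*s*t + 2*t^2) splits into three distinct lines over C (the quadratic factor has nonzero discriminant), so D_4.

D4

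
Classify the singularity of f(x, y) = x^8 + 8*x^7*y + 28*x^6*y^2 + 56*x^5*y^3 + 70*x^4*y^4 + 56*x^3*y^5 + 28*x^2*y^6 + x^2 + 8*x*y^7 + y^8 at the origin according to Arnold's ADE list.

A_{7}

The Hessian of f at 0 is [[2, 0], [0, 0]] with rank 1, so corank 1. A Groebner basis of the Jacobian ideal J(f) in C{x,y} is {y^7, x}; counting standard monomials gives mu = 7. Corank 1: A-series; mu = 7 gives A_7.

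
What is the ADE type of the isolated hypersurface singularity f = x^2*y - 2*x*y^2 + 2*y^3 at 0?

The Hessian of f at 0 is [[0, 0], [0, 0]] with rank 0, so corank 2. A Groebner basis of the Jacobian ideal J(f) in C{x,y} is {y^3, x^2 + 2*y^2, x*y - y^2}; counting standard monomials gives mu = 4. Corank 2; j^3 = y*(x^2 - 2*x*y + 2*y^2) splits into three distinct lines over C (the quadratic factor has nonzero discriminant), so D_4.

D4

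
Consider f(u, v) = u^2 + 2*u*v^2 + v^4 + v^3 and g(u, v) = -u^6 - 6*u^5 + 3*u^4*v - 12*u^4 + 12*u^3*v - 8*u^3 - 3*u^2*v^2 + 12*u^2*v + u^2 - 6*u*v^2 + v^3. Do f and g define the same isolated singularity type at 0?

Yes.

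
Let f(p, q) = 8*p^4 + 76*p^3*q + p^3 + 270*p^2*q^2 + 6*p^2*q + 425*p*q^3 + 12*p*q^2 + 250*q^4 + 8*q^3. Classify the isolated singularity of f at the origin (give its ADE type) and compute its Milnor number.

The Hessian of f at 0 has rank 0. Corank 2; j^3 = (p + 2*q)^3 is a perfect cube, so E-series; the 4-jet and mu = 7 give E_7.

Type E_{7}, Milnor number mu = 7.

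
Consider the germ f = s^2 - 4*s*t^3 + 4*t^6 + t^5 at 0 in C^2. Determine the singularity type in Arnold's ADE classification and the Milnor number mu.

Type A_4, Milnor number mu = 4.

The Hessian of f at 0 is [[2, 0], [0, 0]] with rank 1, so corank 1. A Groebner basis of the Jacobian ideal J(f) in C{s,t} is {-s/2 + t^3, s^2, s*t}; counting standard monomials gives mu = 4. Corank 1: A-series; mu = 4 gives A_4.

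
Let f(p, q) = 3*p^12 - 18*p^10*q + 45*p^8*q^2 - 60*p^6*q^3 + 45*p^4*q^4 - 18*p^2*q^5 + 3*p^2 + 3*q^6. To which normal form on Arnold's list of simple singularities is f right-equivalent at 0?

A_{5}

The Hessian of f at 0 has rank 1. Corank 1: A-series; mu = 5 gives A_5.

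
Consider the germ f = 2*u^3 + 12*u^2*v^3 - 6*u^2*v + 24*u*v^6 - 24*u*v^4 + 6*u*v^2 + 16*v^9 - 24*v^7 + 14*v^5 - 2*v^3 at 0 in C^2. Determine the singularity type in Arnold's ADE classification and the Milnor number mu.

Type E8, Milnor number mu = 8.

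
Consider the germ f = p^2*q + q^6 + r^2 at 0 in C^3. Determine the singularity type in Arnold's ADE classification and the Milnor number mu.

The Hessian of f at 0 has rank 1. Corank 2; j^3 = p^2*q has shape L^2 M (L != M), so D-series; mu = 7 gives D_7.

Type D_{7}, Milnor number mu = 7.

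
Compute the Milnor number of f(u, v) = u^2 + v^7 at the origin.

6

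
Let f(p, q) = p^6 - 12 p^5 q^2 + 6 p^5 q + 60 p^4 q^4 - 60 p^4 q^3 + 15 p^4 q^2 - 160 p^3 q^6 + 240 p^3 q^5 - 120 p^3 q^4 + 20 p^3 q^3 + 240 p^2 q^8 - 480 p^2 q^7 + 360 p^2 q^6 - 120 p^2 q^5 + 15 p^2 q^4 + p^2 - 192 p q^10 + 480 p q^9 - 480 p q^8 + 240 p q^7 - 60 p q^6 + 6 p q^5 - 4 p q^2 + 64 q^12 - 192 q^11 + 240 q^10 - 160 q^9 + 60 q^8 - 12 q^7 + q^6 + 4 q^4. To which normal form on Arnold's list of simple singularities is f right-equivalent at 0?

A_{5}

The Hessian of f at 0 has rank 1. Corank 1: A-series; mu = 5 gives A_5.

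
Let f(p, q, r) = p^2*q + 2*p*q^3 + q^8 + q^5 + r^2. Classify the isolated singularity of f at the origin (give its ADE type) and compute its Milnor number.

The Hessian of f at 0 is [[0, 0, 0], [0, 0, 0], [0, 0, 2]] with rank 1, so corank 2. A Groebner basis of the Jacobian ideal J(f) in C{p,q,r} is {p^4, p^3*q - p^2/8 - p*q^2/8, p^3 + p^2*q^2, p*q + q^3, r}; counting standard monomials gives mu = 9. Corank 2; j^3 = p^2*q has shape L^2 M (L != M), so D-series; mu = 9 gives D_9.

Type D9, Milnor number mu = 9.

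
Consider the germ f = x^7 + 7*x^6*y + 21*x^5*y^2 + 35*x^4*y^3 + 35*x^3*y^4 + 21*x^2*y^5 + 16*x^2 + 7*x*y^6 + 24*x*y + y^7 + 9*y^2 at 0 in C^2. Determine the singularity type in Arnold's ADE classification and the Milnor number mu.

Type A6, Milnor number mu = 6.

The Hessian of f at 0 is [[32, 24], [24, 18]] with rank 1, so corank 1. A Groebner basis of the Jacobian ideal J(f) in C{x,y} is {y^6, x + 3*y/4}; counting standard monomials gives mu = 6. Corank 1: A-series; mu = 6 gives A_6.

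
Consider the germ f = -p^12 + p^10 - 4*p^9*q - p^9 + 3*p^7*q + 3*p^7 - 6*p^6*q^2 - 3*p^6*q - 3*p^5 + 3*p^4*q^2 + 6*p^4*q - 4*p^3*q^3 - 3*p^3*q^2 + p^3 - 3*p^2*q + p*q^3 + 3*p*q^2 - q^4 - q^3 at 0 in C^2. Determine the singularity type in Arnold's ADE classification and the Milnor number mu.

The Hessian of f at 0 has rank 0. Corank 2; j^3 = (p - q)^3 is a perfect cube, so E-series; the 4-jet and mu = 7 give E_7.

Type E_7, Milnor number mu = 7.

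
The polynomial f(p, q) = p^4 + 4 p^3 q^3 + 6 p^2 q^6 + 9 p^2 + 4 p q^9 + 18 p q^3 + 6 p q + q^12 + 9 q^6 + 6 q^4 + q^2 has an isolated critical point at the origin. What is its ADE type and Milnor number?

The Hessian of f at 0 is [[18, 6], [6, 2]] with rank 1, so corank 1. A Groebner basis of the Jacobian ideal J(f) in C{p,q} is {q^3, p + q/3}; counting standard monomials gives mu = 3. Corank 1: A-series; mu = 3 gives A_3.

Type A_{3}, Milnor number mu = 3.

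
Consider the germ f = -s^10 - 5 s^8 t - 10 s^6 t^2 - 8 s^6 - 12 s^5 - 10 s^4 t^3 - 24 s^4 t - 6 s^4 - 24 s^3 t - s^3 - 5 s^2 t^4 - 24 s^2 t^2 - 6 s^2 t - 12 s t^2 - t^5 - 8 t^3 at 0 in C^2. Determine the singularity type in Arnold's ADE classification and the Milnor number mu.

The Hessian of f at 0 has rank 0. Corank 2; j^3 = -(s + 2*t)^3 is a perfect cube, so E-series; the 5-jet and mu = 8 give E_8.

Type E_{8}, Milnor number mu = 8.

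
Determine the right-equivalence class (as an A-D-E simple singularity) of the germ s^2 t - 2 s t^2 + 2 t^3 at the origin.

D4

The Hessian of f at 0 has rank 0. Corank 2; j^3 = t*(s^2 - 2*s*t + 2*t^2) splits into three distinct lines over C (the quadratic factor has nonzero discriminant), so D_4.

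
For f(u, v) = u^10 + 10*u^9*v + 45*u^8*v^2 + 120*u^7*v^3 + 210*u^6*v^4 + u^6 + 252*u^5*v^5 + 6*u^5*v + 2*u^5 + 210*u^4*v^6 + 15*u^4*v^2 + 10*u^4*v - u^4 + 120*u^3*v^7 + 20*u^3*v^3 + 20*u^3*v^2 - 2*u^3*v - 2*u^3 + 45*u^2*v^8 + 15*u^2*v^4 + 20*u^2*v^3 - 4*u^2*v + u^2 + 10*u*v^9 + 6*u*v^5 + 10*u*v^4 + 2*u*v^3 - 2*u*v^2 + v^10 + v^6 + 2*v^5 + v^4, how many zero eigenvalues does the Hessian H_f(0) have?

1

Hessian at 0 has rank 1.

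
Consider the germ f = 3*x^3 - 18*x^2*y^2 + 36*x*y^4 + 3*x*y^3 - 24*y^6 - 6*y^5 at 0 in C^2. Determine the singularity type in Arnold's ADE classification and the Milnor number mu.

Type E_7, Milnor number mu = 7.

The Hessian of f at 0 has rank 0. Corank 2; j^3 = 3*x^3 is a perfect cube, so E-series; the 4-jet and mu = 7 give E_7.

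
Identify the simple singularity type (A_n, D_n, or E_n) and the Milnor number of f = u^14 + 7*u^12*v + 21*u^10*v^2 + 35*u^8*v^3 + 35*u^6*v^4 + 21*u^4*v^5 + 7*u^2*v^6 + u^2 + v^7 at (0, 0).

Type A_{6}, Milnor number mu = 6.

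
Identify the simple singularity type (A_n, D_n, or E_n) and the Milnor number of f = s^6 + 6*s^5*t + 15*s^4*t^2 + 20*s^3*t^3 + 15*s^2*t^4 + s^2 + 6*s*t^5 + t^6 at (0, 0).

Type A_5, Milnor number mu = 5.

The Hessian of f at 0 is [[2, 0], [0, 0]] with rank 1, so corank 1. A Groebner basis of the Jacobian ideal J(f) in C{s,t} is {t^5, s}; counting standard monomials gives mu = 5. Corank 1: A-series; mu = 5 gives A_5.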